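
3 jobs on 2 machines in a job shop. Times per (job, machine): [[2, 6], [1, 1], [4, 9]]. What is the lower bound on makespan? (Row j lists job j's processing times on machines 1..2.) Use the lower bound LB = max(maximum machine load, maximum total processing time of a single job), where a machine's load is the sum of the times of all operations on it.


Machine loads:
  Machine 1: 2 + 1 + 4 = 7
  Machine 2: 6 + 1 + 9 = 16
Max machine load = 16
Job totals:
  Job 1: 8
  Job 2: 2
  Job 3: 13
Max job total = 13
Lower bound = max(16, 13) = 16

16


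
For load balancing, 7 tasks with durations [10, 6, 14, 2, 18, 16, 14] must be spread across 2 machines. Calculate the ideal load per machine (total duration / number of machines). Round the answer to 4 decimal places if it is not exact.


Total processing time = 10 + 6 + 14 + 2 + 18 + 16 + 14 = 80
Number of machines = 2
Ideal balanced load = 80 / 2 = 40.0

40.0


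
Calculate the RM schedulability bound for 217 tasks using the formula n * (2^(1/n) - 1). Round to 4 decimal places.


Compute 2^(1/217) = 1.0031993336
Subtract 1: 1.0031993336 - 1 = 0.0031993336
Multiply by n: 217 * 0.0031993336 = 0.6942553912
Round to 4 dp: 0.6943

0.6943


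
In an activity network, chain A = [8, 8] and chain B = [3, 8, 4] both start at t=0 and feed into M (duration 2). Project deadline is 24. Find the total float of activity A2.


Forward pass: ES(A2) = sum of predecessors on chain A = 8
EF = ES + duration = 8 + 8 = 16
Backward pass: LF(M) = deadline = 24; LS(M) = 24 - 2 = 22
LF(A2) = LS(M) - sum(successors on chain A) = 22 - 0 = 22
LS = LF - duration = 22 - 8 = 14
Total float = LS - ES = 14 - 8 = 6

6


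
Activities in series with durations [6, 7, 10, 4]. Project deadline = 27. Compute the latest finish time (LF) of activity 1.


LF(activity 1) = deadline - sum of successor durations
Successors: activities 2 through 4 with durations [7, 10, 4]
Sum of successor durations = 21
LF = 27 - 21 = 6

6


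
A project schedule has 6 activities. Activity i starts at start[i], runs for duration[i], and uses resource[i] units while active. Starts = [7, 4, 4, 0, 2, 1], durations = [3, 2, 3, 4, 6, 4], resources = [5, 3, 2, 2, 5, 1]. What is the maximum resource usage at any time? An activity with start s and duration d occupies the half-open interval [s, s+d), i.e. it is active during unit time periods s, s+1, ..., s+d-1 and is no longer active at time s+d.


Each activity i is active on [start_i, start_i + duration_i).
Compute total resource usage per time slot:
  t=0: active resources = [2], total = 2
  t=1: active resources = [2, 1], total = 3
  t=2: active resources = [2, 5, 1], total = 8
  t=3: active resources = [2, 5, 1], total = 8
  t=4: active resources = [3, 2, 5, 1], total = 11
  t=5: active resources = [3, 2, 5], total = 10
  t=6: active resources = [2, 5], total = 7
  t=7: active resources = [5, 5], total = 10
  t=8: active resources = [5], total = 5
  t=9: active resources = [5], total = 5
Peak resource demand = 11

11


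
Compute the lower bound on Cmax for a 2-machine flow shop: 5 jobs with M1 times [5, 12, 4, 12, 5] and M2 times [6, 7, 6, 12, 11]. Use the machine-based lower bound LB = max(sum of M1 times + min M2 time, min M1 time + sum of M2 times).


LB1 = sum(M1 times) + min(M2 times) = 38 + 6 = 44
LB2 = min(M1 times) + sum(M2 times) = 4 + 42 = 46
Lower bound = max(LB1, LB2) = max(44, 46) = 46

46


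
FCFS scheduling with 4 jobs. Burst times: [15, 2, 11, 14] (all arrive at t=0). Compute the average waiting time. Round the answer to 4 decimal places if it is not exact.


FCFS order (as given): [15, 2, 11, 14]
Waiting times:
  Job 1: wait = 0
  Job 2: wait = 15
  Job 3: wait = 17
  Job 4: wait = 28
Sum of waiting times = 60
Average waiting time = 60/4 = 15.0

15.0


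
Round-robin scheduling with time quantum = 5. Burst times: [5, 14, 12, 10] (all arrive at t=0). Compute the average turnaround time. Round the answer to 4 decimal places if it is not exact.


Time quantum = 5
Execution trace:
  J1 runs 5 units, time = 5
  J2 runs 5 units, time = 10
  J3 runs 5 units, time = 15
  J4 runs 5 units, time = 20
  J2 runs 5 units, time = 25
  J3 runs 5 units, time = 30
  J4 runs 5 units, time = 35
  J2 runs 4 units, time = 39
  J3 runs 2 units, time = 41
Finish times: [5, 39, 41, 35]
Average turnaround = 120/4 = 30.0

30.0


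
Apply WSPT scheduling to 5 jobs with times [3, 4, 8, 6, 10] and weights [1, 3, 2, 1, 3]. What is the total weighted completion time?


Compute p/w ratios and sort ascending (WSPT): [(4, 3), (3, 1), (10, 3), (8, 2), (6, 1)]
Compute weighted completion times:
  Job (p=4,w=3): C=4, w*C=3*4=12
  Job (p=3,w=1): C=7, w*C=1*7=7
  Job (p=10,w=3): C=17, w*C=3*17=51
  Job (p=8,w=2): C=25, w*C=2*25=50
  Job (p=6,w=1): C=31, w*C=1*31=31
Total weighted completion time = 151

151


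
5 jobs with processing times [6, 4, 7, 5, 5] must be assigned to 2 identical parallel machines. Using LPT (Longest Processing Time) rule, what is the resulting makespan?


Sort jobs in decreasing order (LPT): [7, 6, 5, 5, 4]
Assign each job to the least loaded machine:
  Machine 1: jobs [7, 5], load = 12
  Machine 2: jobs [6, 5, 4], load = 15
Makespan = max load = 15

15


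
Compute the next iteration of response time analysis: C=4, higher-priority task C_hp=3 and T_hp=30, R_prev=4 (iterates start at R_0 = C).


R_next = C + ceil(R_prev / T_hp) * C_hp
ceil(4 / 30) = ceil(0.1333) = 1
Interference = 1 * 3 = 3
R_next = 4 + 3 = 7

7


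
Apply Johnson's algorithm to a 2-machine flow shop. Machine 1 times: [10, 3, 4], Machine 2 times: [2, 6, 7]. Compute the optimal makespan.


Apply Johnson's rule:
  Group 1 (a <= b): [(2, 3, 6), (3, 4, 7)]
  Group 2 (a > b): [(1, 10, 2)]
Optimal job order: [2, 3, 1]
Schedule:
  Job 2: M1 done at 3, M2 done at 9
  Job 3: M1 done at 7, M2 done at 16
  Job 1: M1 done at 17, M2 done at 19
Makespan = 19

19


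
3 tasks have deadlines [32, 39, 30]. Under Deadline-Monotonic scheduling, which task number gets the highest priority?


Sort tasks by relative deadline (ascending):
  Task 3: deadline = 30
  Task 1: deadline = 32
  Task 2: deadline = 39
Priority order (highest first): [3, 1, 2]
Highest priority task = 3

3


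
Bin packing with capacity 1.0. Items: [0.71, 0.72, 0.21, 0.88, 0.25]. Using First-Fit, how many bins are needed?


Place items sequentially using First-Fit:
  Item 0.71 -> new Bin 1
  Item 0.72 -> new Bin 2
  Item 0.21 -> Bin 1 (now 0.92)
  Item 0.88 -> new Bin 3
  Item 0.25 -> Bin 2 (now 0.97)
Total bins used = 3

3


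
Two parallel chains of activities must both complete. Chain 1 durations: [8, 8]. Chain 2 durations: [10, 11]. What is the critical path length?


Path A total = 8 + 8 = 16
Path B total = 10 + 11 = 21
Critical path = longest path = max(16, 21) = 21

21


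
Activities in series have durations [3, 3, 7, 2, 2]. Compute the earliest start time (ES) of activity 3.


Activity 3 starts after activities 1 through 2 complete.
Predecessor durations: [3, 3]
ES = 3 + 3 = 6

6


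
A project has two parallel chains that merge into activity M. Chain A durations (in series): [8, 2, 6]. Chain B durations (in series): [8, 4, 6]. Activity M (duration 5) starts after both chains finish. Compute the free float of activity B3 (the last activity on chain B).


ES(B3) = sum of predecessors on chain B = 12
EF(B3) = ES + duration = 12 + 6 = 18
Successor of B3 is M. ES(M) = max(sum(A), sum(B)) = max(16, 18) = 18
Free float = ES(successor) - EF(current) = 18 - 18 = 0

0


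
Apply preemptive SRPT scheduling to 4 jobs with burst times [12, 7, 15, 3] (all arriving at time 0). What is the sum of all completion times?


Since all jobs arrive at t=0, SRPT equals SPT ordering.
SPT order: [3, 7, 12, 15]
Completion times:
  Job 1: p=3, C=3
  Job 2: p=7, C=10
  Job 3: p=12, C=22
  Job 4: p=15, C=37
Total completion time = 3 + 10 + 22 + 37 = 72

72


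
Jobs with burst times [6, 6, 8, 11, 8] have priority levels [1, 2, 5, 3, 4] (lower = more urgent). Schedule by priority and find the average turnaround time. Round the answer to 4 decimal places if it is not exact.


Sort by priority (ascending = highest first):
Order: [(1, 6), (2, 6), (3, 11), (4, 8), (5, 8)]
Completion times:
  Priority 1, burst=6, C=6
  Priority 2, burst=6, C=12
  Priority 3, burst=11, C=23
  Priority 4, burst=8, C=31
  Priority 5, burst=8, C=39
Average turnaround = 111/5 = 22.2

22.2


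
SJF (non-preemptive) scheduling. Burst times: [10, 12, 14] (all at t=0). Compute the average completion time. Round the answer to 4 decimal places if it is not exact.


SJF order (ascending): [10, 12, 14]
Completion times:
  Job 1: burst=10, C=10
  Job 2: burst=12, C=22
  Job 3: burst=14, C=36
Average completion = 68/3 = 22.6667

22.6667


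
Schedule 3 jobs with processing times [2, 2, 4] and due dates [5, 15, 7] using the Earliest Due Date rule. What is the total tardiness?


Sort by due date (EDD order): [(2, 5), (4, 7), (2, 15)]
Compute completion times and tardiness:
  Job 1: p=2, d=5, C=2, tardiness=max(0,2-5)=0
  Job 2: p=4, d=7, C=6, tardiness=max(0,6-7)=0
  Job 3: p=2, d=15, C=8, tardiness=max(0,8-15)=0
Total tardiness = 0

0


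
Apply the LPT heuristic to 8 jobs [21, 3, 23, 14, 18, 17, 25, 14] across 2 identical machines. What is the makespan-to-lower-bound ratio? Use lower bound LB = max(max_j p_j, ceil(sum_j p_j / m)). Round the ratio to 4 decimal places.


LPT order: [25, 23, 21, 18, 17, 14, 14, 3]
Machine loads after assignment: [63, 72]
LPT makespan = 72
Lower bound = max(max_job, ceil(total/2)) = max(25, 68) = 68
Ratio = 72 / 68 = 1.0588

1.0588


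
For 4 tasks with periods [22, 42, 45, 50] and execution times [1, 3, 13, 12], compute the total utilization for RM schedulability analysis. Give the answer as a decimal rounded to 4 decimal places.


Compute individual utilizations (exact fractions):
  Task 1: C/T = 1/22 (approx. 0.0455)
  Task 2: C/T = 3/42 = 1/14 (approx. 0.0714)
  Task 3: C/T = 13/45 (approx. 0.2889)
  Task 4: C/T = 12/50 = 6/25 (approx. 0.24)
Total utilization U = 1/22 + 1/14 + 13/45 + 6/25 = 11188/17325
Rounded to 4 decimal places: U = 0.6458
RM (Liu & Layland) bound for 4 tasks = 0.756828; compare with U = 11188/17325 (approx. 0.645772)
U <= bound, so schedulable by RM sufficient condition.

0.6458


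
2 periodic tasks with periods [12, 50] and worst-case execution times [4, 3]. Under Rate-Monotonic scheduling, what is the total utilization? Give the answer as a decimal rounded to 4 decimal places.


Compute individual utilizations (exact fractions):
  Task 1: C/T = 4/12 = 1/3 (approx. 0.3333)
  Task 2: C/T = 3/50 (approx. 0.06)
Total utilization U = 1/3 + 3/50 = 59/150
Rounded to 4 decimal places: U = 0.3933
RM (Liu & Layland) bound for 2 tasks = 0.828427; compare with U = 59/150 (approx. 0.393333)
U <= bound, so schedulable by RM sufficient condition.

0.3933


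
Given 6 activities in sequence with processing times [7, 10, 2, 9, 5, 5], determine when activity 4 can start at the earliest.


Activity 4 starts after activities 1 through 3 complete.
Predecessor durations: [7, 10, 2]
ES = 7 + 10 + 2 = 19

19


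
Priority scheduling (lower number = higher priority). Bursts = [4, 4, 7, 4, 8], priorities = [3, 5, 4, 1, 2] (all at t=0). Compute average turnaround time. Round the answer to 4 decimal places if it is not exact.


Sort by priority (ascending = highest first):
Order: [(1, 4), (2, 8), (3, 4), (4, 7), (5, 4)]
Completion times:
  Priority 1, burst=4, C=4
  Priority 2, burst=8, C=12
  Priority 3, burst=4, C=16
  Priority 4, burst=7, C=23
  Priority 5, burst=4, C=27
Average turnaround = 82/5 = 16.4

16.4


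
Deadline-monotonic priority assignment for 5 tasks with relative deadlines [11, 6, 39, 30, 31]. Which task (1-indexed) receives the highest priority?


Sort tasks by relative deadline (ascending):
  Task 2: deadline = 6
  Task 1: deadline = 11
  Task 4: deadline = 30
  Task 5: deadline = 31
  Task 3: deadline = 39
Priority order (highest first): [2, 1, 4, 5, 3]
Highest priority task = 2

2


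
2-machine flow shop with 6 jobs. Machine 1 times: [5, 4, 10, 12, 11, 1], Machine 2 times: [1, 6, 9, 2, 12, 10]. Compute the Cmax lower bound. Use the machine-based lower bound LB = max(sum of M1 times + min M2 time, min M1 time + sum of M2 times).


LB1 = sum(M1 times) + min(M2 times) = 43 + 1 = 44
LB2 = min(M1 times) + sum(M2 times) = 1 + 40 = 41
Lower bound = max(LB1, LB2) = max(44, 41) = 44

44


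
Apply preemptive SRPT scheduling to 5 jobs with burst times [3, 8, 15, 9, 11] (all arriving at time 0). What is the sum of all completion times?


Since all jobs arrive at t=0, SRPT equals SPT ordering.
SPT order: [3, 8, 9, 11, 15]
Completion times:
  Job 1: p=3, C=3
  Job 2: p=8, C=11
  Job 3: p=9, C=20
  Job 4: p=11, C=31
  Job 5: p=15, C=46
Total completion time = 3 + 11 + 20 + 31 + 46 = 111

111


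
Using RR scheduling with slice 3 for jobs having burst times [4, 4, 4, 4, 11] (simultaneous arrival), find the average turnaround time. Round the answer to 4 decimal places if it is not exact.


Time quantum = 3
Execution trace:
  J1 runs 3 units, time = 3
  J2 runs 3 units, time = 6
  J3 runs 3 units, time = 9
  J4 runs 3 units, time = 12
  J5 runs 3 units, time = 15
  J1 runs 1 units, time = 16
  J2 runs 1 units, time = 17
  J3 runs 1 units, time = 18
  J4 runs 1 units, time = 19
  J5 runs 3 units, time = 22
  J5 runs 3 units, time = 25
  J5 runs 2 units, time = 27
Finish times: [16, 17, 18, 19, 27]
Average turnaround = 97/5 = 19.4

19.4


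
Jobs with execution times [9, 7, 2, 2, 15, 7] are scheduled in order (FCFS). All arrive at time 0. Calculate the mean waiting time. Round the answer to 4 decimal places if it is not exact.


FCFS order (as given): [9, 7, 2, 2, 15, 7]
Waiting times:
  Job 1: wait = 0
  Job 2: wait = 9
  Job 3: wait = 16
  Job 4: wait = 18
  Job 5: wait = 20
  Job 6: wait = 35
Sum of waiting times = 98
Average waiting time = 98/6 = 16.3333

16.3333


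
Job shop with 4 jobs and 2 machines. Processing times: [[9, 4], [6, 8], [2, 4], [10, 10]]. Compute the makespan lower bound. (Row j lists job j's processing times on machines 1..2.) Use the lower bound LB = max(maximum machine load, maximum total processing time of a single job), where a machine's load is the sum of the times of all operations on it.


Machine loads:
  Machine 1: 9 + 6 + 2 + 10 = 27
  Machine 2: 4 + 8 + 4 + 10 = 26
Max machine load = 27
Job totals:
  Job 1: 13
  Job 2: 14
  Job 3: 6
  Job 4: 20
Max job total = 20
Lower bound = max(27, 20) = 27

27


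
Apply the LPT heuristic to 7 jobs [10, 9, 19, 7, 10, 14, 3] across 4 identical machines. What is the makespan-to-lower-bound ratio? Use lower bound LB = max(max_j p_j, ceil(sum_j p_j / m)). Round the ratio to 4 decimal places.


LPT order: [19, 14, 10, 10, 9, 7, 3]
Machine loads after assignment: [19, 17, 19, 17]
LPT makespan = 19
Lower bound = max(max_job, ceil(total/4)) = max(19, 18) = 19
Ratio = 19 / 19 = 1.0

1.0


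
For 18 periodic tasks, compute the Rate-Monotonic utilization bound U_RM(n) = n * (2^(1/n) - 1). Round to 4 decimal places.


Compute 2^(1/18) = 1.0392592260
Subtract 1: 1.0392592260 - 1 = 0.0392592260
Multiply by n: 18 * 0.0392592260 = 0.7066660680
Round to 4 dp: 0.7067

0.7067


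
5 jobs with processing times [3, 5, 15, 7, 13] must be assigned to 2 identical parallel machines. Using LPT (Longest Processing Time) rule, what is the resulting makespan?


Sort jobs in decreasing order (LPT): [15, 13, 7, 5, 3]
Assign each job to the least loaded machine:
  Machine 1: jobs [15, 5, 3], load = 23
  Machine 2: jobs [13, 7], load = 20
Makespan = max load = 23

23


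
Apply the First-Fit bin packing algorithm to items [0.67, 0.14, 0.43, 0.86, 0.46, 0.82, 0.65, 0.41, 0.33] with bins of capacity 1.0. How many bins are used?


Place items sequentially using First-Fit:
  Item 0.67 -> new Bin 1
  Item 0.14 -> Bin 1 (now 0.81)
  Item 0.43 -> new Bin 2
  Item 0.86 -> new Bin 3
  Item 0.46 -> Bin 2 (now 0.89)
  Item 0.82 -> new Bin 4
  Item 0.65 -> new Bin 5
  Item 0.41 -> new Bin 6
  Item 0.33 -> Bin 5 (now 0.98)
Total bins used = 6

6


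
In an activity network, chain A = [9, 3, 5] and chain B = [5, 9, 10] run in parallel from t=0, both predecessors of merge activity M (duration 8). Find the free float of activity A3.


ES(A3) = sum of predecessors on chain A = 12
EF(A3) = ES + duration = 12 + 5 = 17
Successor of A3 is M. ES(M) = max(sum(A), sum(B)) = max(17, 24) = 24
Free float = ES(successor) - EF(current) = 24 - 17 = 7

7


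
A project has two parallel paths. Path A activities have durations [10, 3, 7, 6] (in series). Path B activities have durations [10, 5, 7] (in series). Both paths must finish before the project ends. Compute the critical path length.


Path A total = 10 + 3 + 7 + 6 = 26
Path B total = 10 + 5 + 7 = 22
Critical path = longest path = max(26, 22) = 26

26


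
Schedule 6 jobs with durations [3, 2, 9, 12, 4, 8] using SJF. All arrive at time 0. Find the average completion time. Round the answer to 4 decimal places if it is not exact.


SJF order (ascending): [2, 3, 4, 8, 9, 12]
Completion times:
  Job 1: burst=2, C=2
  Job 2: burst=3, C=5
  Job 3: burst=4, C=9
  Job 4: burst=8, C=17
  Job 5: burst=9, C=26
  Job 6: burst=12, C=38
Average completion = 97/6 = 16.1667

16.1667


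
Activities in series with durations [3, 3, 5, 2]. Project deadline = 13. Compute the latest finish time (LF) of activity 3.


LF(activity 3) = deadline - sum of successor durations
Successors: activities 4 through 4 with durations [2]
Sum of successor durations = 2
LF = 13 - 2 = 11

11


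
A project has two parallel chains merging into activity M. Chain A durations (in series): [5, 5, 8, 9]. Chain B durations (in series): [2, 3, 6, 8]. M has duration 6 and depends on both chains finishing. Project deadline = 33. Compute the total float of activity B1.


Forward pass: ES(B1) = sum of predecessors on chain B = 0
EF = ES + duration = 0 + 2 = 2
Backward pass: LF(M) = deadline = 33; LS(M) = 33 - 6 = 27
LF(B1) = LS(M) - sum(successors on chain B) = 27 - 17 = 10
LS = LF - duration = 10 - 2 = 8
Total float = LS - ES = 8 - 0 = 8

8


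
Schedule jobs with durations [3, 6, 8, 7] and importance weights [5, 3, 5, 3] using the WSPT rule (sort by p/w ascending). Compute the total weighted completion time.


Compute p/w ratios and sort ascending (WSPT): [(3, 5), (8, 5), (6, 3), (7, 3)]
Compute weighted completion times:
  Job (p=3,w=5): C=3, w*C=5*3=15
  Job (p=8,w=5): C=11, w*C=5*11=55
  Job (p=6,w=3): C=17, w*C=3*17=51
  Job (p=7,w=3): C=24, w*C=3*24=72
Total weighted completion time = 193

193


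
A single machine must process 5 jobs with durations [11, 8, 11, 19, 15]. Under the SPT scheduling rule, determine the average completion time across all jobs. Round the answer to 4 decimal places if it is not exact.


Sort jobs by processing time (SPT order): [8, 11, 11, 15, 19]
Compute completion times sequentially:
  Job 1: processing = 8, completes at 8
  Job 2: processing = 11, completes at 19
  Job 3: processing = 11, completes at 30
  Job 4: processing = 15, completes at 45
  Job 5: processing = 19, completes at 64
Sum of completion times = 166
Average completion time = 166/5 = 33.2

33.2


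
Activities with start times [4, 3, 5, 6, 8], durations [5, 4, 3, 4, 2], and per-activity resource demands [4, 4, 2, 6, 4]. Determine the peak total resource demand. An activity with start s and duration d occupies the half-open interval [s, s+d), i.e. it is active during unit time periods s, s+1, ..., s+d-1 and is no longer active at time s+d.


Each activity i is active on [start_i, start_i + duration_i).
Compute total resource usage per time slot:
  t=0: active resources = [], total = 0
  t=1: active resources = [], total = 0
  t=2: active resources = [], total = 0
  t=3: active resources = [4], total = 4
  t=4: active resources = [4, 4], total = 8
  t=5: active resources = [4, 4, 2], total = 10
  t=6: active resources = [4, 4, 2, 6], total = 16
  t=7: active resources = [4, 2, 6], total = 12
  t=8: active resources = [4, 6, 4], total = 14
  t=9: active resources = [6, 4], total = 10
Peak resource demand = 16

16


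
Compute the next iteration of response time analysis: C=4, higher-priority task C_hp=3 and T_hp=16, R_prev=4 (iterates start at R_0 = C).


R_next = C + ceil(R_prev / T_hp) * C_hp
ceil(4 / 16) = ceil(0.25) = 1
Interference = 1 * 3 = 3
R_next = 4 + 3 = 7

7


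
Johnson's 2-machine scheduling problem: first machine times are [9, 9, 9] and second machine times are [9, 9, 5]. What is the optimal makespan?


Apply Johnson's rule:
  Group 1 (a <= b): [(1, 9, 9), (2, 9, 9)]
  Group 2 (a > b): [(3, 9, 5)]
Optimal job order: [1, 2, 3]
Schedule:
  Job 1: M1 done at 9, M2 done at 18
  Job 2: M1 done at 18, M2 done at 27
  Job 3: M1 done at 27, M2 done at 32
Makespan = 32

32


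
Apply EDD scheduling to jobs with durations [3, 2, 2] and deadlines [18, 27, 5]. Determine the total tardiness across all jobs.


Sort by due date (EDD order): [(2, 5), (3, 18), (2, 27)]
Compute completion times and tardiness:
  Job 1: p=2, d=5, C=2, tardiness=max(0,2-5)=0
  Job 2: p=3, d=18, C=5, tardiness=max(0,5-18)=0
  Job 3: p=2, d=27, C=7, tardiness=max(0,7-27)=0
Total tardiness = 0

0


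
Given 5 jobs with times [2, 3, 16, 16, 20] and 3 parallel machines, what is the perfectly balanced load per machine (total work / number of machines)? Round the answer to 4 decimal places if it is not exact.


Total processing time = 2 + 3 + 16 + 16 + 20 = 57
Number of machines = 3
Ideal balanced load = 57 / 3 = 19.0

19.0


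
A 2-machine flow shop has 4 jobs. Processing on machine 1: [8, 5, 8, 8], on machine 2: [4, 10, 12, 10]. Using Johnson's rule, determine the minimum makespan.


Apply Johnson's rule:
  Group 1 (a <= b): [(2, 5, 10), (3, 8, 12), (4, 8, 10)]
  Group 2 (a > b): [(1, 8, 4)]
Optimal job order: [2, 3, 4, 1]
Schedule:
  Job 2: M1 done at 5, M2 done at 15
  Job 3: M1 done at 13, M2 done at 27
  Job 4: M1 done at 21, M2 done at 37
  Job 1: M1 done at 29, M2 done at 41
Makespan = 41

41


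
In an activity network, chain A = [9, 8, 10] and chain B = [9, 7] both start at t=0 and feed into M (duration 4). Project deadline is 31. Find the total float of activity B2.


Forward pass: ES(B2) = sum of predecessors on chain B = 9
EF = ES + duration = 9 + 7 = 16
Backward pass: LF(M) = deadline = 31; LS(M) = 31 - 4 = 27
LF(B2) = LS(M) - sum(successors on chain B) = 27 - 0 = 27
LS = LF - duration = 27 - 7 = 20
Total float = LS - ES = 20 - 9 = 11

11


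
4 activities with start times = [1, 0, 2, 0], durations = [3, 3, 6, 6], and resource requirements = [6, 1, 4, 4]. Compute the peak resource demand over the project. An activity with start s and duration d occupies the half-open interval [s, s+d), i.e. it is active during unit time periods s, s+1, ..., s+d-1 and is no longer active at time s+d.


Each activity i is active on [start_i, start_i + duration_i).
Compute total resource usage per time slot:
  t=0: active resources = [1, 4], total = 5
  t=1: active resources = [6, 1, 4], total = 11
  t=2: active resources = [6, 1, 4, 4], total = 15
  t=3: active resources = [6, 4, 4], total = 14
  t=4: active resources = [4, 4], total = 8
  t=5: active resources = [4, 4], total = 8
  t=6: active resources = [4], total = 4
  t=7: active resources = [4], total = 4
Peak resource demand = 15

15


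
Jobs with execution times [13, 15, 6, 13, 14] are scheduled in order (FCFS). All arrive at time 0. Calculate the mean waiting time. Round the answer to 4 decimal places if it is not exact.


FCFS order (as given): [13, 15, 6, 13, 14]
Waiting times:
  Job 1: wait = 0
  Job 2: wait = 13
  Job 3: wait = 28
  Job 4: wait = 34
  Job 5: wait = 47
Sum of waiting times = 122
Average waiting time = 122/5 = 24.4

24.4


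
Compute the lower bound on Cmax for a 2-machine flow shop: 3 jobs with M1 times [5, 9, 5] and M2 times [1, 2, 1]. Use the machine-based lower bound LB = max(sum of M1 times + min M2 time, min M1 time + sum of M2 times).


LB1 = sum(M1 times) + min(M2 times) = 19 + 1 = 20
LB2 = min(M1 times) + sum(M2 times) = 5 + 4 = 9
Lower bound = max(LB1, LB2) = max(20, 9) = 20

20


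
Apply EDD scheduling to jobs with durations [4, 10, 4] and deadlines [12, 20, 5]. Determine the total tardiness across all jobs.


Sort by due date (EDD order): [(4, 5), (4, 12), (10, 20)]
Compute completion times and tardiness:
  Job 1: p=4, d=5, C=4, tardiness=max(0,4-5)=0
  Job 2: p=4, d=12, C=8, tardiness=max(0,8-12)=0
  Job 3: p=10, d=20, C=18, tardiness=max(0,18-20)=0
Total tardiness = 0

0


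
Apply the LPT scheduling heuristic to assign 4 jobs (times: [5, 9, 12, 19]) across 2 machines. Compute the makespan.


Sort jobs in decreasing order (LPT): [19, 12, 9, 5]
Assign each job to the least loaded machine:
  Machine 1: jobs [19, 5], load = 24
  Machine 2: jobs [12, 9], load = 21
Makespan = max load = 24

24


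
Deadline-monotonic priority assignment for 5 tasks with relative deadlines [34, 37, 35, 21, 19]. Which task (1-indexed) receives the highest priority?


Sort tasks by relative deadline (ascending):
  Task 5: deadline = 19
  Task 4: deadline = 21
  Task 1: deadline = 34
  Task 3: deadline = 35
  Task 2: deadline = 37
Priority order (highest first): [5, 4, 1, 3, 2]
Highest priority task = 5

5


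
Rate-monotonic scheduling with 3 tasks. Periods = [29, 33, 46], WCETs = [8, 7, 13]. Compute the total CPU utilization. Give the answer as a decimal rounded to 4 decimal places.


Compute individual utilizations (exact fractions):
  Task 1: C/T = 8/29 (approx. 0.2759)
  Task 2: C/T = 7/33 (approx. 0.2121)
  Task 3: C/T = 13/46 (approx. 0.2826)
Total utilization U = 8/29 + 7/33 + 13/46 = 33923/44022
Rounded to 4 decimal places: U = 0.7706
RM (Liu & Layland) bound for 3 tasks = 0.779763; compare with U = 33923/44022 (approx. 0.770592)
U <= bound, so schedulable by RM sufficient condition.

0.7706


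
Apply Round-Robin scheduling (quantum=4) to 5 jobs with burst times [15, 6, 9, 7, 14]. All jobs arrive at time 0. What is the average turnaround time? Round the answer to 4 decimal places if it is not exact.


Time quantum = 4
Execution trace:
  J1 runs 4 units, time = 4
  J2 runs 4 units, time = 8
  J3 runs 4 units, time = 12
  J4 runs 4 units, time = 16
  J5 runs 4 units, time = 20
  J1 runs 4 units, time = 24
  J2 runs 2 units, time = 26
  J3 runs 4 units, time = 30
  J4 runs 3 units, time = 33
  J5 runs 4 units, time = 37
  J1 runs 4 units, time = 41
  J3 runs 1 units, time = 42
  J5 runs 4 units, time = 46
  J1 runs 3 units, time = 49
  J5 runs 2 units, time = 51
Finish times: [49, 26, 42, 33, 51]
Average turnaround = 201/5 = 40.2

40.2


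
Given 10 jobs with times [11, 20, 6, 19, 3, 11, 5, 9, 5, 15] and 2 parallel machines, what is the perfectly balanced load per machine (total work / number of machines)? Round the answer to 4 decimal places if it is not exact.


Total processing time = 11 + 20 + 6 + 19 + 3 + 11 + 5 + 9 + 5 + 15 = 104
Number of machines = 2
Ideal balanced load = 104 / 2 = 52.0

52.0


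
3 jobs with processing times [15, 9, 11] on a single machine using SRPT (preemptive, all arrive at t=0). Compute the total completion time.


Since all jobs arrive at t=0, SRPT equals SPT ordering.
SPT order: [9, 11, 15]
Completion times:
  Job 1: p=9, C=9
  Job 2: p=11, C=20
  Job 3: p=15, C=35
Total completion time = 9 + 20 + 35 = 64

64


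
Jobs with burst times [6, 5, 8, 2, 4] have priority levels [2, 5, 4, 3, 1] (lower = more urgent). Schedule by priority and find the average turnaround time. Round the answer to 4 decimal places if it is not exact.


Sort by priority (ascending = highest first):
Order: [(1, 4), (2, 6), (3, 2), (4, 8), (5, 5)]
Completion times:
  Priority 1, burst=4, C=4
  Priority 2, burst=6, C=10
  Priority 3, burst=2, C=12
  Priority 4, burst=8, C=20
  Priority 5, burst=5, C=25
Average turnaround = 71/5 = 14.2

14.2


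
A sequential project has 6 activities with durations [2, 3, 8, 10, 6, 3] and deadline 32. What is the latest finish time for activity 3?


LF(activity 3) = deadline - sum of successor durations
Successors: activities 4 through 6 with durations [10, 6, 3]
Sum of successor durations = 19
LF = 32 - 19 = 13

13


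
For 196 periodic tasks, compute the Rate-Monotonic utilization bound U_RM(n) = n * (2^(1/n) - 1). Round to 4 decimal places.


Compute 2^(1/196) = 1.0035427259
Subtract 1: 1.0035427259 - 1 = 0.0035427259
Multiply by n: 196 * 0.0035427259 = 0.6943742764
Round to 4 dp: 0.6944

0.6944


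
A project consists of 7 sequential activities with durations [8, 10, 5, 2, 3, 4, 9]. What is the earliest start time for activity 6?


Activity 6 starts after activities 1 through 5 complete.
Predecessor durations: [8, 10, 5, 2, 3]
ES = 8 + 10 + 5 + 2 + 3 = 28

28


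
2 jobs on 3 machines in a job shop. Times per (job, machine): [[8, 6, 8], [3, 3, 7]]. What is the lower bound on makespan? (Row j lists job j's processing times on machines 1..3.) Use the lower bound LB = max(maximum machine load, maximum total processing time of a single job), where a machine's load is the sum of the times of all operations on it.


Machine loads:
  Machine 1: 8 + 3 = 11
  Machine 2: 6 + 3 = 9
  Machine 3: 8 + 7 = 15
Max machine load = 15
Job totals:
  Job 1: 22
  Job 2: 13
Max job total = 22
Lower bound = max(15, 22) = 22

22


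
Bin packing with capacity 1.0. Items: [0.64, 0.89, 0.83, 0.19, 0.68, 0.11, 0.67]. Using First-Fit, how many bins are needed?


Place items sequentially using First-Fit:
  Item 0.64 -> new Bin 1
  Item 0.89 -> new Bin 2
  Item 0.83 -> new Bin 3
  Item 0.19 -> Bin 1 (now 0.83)
  Item 0.68 -> new Bin 4
  Item 0.11 -> Bin 1 (now 0.94)
  Item 0.67 -> new Bin 5
Total bins used = 5

5


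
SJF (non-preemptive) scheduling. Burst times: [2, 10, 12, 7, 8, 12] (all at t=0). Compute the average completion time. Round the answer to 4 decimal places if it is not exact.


SJF order (ascending): [2, 7, 8, 10, 12, 12]
Completion times:
  Job 1: burst=2, C=2
  Job 2: burst=7, C=9
  Job 3: burst=8, C=17
  Job 4: burst=10, C=27
  Job 5: burst=12, C=39
  Job 6: burst=12, C=51
Average completion = 145/6 = 24.1667

24.1667


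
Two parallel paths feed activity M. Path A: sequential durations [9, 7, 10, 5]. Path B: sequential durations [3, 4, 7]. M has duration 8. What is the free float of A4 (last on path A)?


ES(A4) = sum of predecessors on chain A = 26
EF(A4) = ES + duration = 26 + 5 = 31
Successor of A4 is M. ES(M) = max(sum(A), sum(B)) = max(31, 14) = 31
Free float = ES(successor) - EF(current) = 31 - 31 = 0

0


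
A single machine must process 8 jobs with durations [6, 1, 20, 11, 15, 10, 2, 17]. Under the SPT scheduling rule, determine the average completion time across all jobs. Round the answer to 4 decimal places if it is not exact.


Sort jobs by processing time (SPT order): [1, 2, 6, 10, 11, 15, 17, 20]
Compute completion times sequentially:
  Job 1: processing = 1, completes at 1
  Job 2: processing = 2, completes at 3
  Job 3: processing = 6, completes at 9
  Job 4: processing = 10, completes at 19
  Job 5: processing = 11, completes at 30
  Job 6: processing = 15, completes at 45
  Job 7: processing = 17, completes at 62
  Job 8: processing = 20, completes at 82
Sum of completion times = 251
Average completion time = 251/8 = 31.375

31.375


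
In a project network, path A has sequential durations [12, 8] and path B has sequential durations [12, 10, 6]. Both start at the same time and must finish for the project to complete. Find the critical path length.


Path A total = 12 + 8 = 20
Path B total = 12 + 10 + 6 = 28
Critical path = longest path = max(20, 28) = 28

28


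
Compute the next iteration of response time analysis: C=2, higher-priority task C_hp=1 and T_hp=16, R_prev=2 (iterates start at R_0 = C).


R_next = C + ceil(R_prev / T_hp) * C_hp
ceil(2 / 16) = ceil(0.125) = 1
Interference = 1 * 1 = 1
R_next = 2 + 1 = 3

3


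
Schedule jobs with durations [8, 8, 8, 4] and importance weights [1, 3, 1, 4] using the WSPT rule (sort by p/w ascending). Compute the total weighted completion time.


Compute p/w ratios and sort ascending (WSPT): [(4, 4), (8, 3), (8, 1), (8, 1)]
Compute weighted completion times:
  Job (p=4,w=4): C=4, w*C=4*4=16
  Job (p=8,w=3): C=12, w*C=3*12=36
  Job (p=8,w=1): C=20, w*C=1*20=20
  Job (p=8,w=1): C=28, w*C=1*28=28
Total weighted completion time = 100

100


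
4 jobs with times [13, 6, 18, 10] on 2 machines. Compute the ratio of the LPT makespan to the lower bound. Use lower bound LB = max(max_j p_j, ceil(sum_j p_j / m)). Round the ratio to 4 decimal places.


LPT order: [18, 13, 10, 6]
Machine loads after assignment: [24, 23]
LPT makespan = 24
Lower bound = max(max_job, ceil(total/2)) = max(18, 24) = 24
Ratio = 24 / 24 = 1.0

1.0


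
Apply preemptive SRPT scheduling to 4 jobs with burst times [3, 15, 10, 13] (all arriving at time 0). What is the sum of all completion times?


Since all jobs arrive at t=0, SRPT equals SPT ordering.
SPT order: [3, 10, 13, 15]
Completion times:
  Job 1: p=3, C=3
  Job 2: p=10, C=13
  Job 3: p=13, C=26
  Job 4: p=15, C=41
Total completion time = 3 + 13 + 26 + 41 = 83

83


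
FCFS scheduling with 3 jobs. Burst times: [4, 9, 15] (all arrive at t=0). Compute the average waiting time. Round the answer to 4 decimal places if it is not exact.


FCFS order (as given): [4, 9, 15]
Waiting times:
  Job 1: wait = 0
  Job 2: wait = 4
  Job 3: wait = 13
Sum of waiting times = 17
Average waiting time = 17/3 = 5.6667

5.6667


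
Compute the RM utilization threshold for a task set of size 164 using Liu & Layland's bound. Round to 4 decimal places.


Compute 2^(1/164) = 1.0042354515
Subtract 1: 1.0042354515 - 1 = 0.0042354515
Multiply by n: 164 * 0.0042354515 = 0.6946140460
Round to 4 dp: 0.6946

0.6946


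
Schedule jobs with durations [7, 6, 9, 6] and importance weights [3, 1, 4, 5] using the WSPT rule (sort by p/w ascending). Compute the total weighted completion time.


Compute p/w ratios and sort ascending (WSPT): [(6, 5), (9, 4), (7, 3), (6, 1)]
Compute weighted completion times:
  Job (p=6,w=5): C=6, w*C=5*6=30
  Job (p=9,w=4): C=15, w*C=4*15=60
  Job (p=7,w=3): C=22, w*C=3*22=66
  Job (p=6,w=1): C=28, w*C=1*28=28
Total weighted completion time = 184

184


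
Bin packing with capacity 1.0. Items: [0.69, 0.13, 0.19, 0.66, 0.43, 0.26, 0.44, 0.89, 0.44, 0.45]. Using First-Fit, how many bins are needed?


Place items sequentially using First-Fit:
  Item 0.69 -> new Bin 1
  Item 0.13 -> Bin 1 (now 0.82)
  Item 0.19 -> new Bin 2
  Item 0.66 -> Bin 2 (now 0.85)
  Item 0.43 -> new Bin 3
  Item 0.26 -> Bin 3 (now 0.69)
  Item 0.44 -> new Bin 4
  Item 0.89 -> new Bin 5
  Item 0.44 -> Bin 4 (now 0.88)
  Item 0.45 -> new Bin 6
Total bins used = 6

6


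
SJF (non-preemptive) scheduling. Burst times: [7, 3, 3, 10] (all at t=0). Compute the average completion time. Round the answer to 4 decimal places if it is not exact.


SJF order (ascending): [3, 3, 7, 10]
Completion times:
  Job 1: burst=3, C=3
  Job 2: burst=3, C=6
  Job 3: burst=7, C=13
  Job 4: burst=10, C=23
Average completion = 45/4 = 11.25

11.25


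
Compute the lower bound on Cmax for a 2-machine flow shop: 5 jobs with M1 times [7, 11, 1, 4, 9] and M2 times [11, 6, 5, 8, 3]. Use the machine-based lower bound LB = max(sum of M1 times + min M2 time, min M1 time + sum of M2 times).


LB1 = sum(M1 times) + min(M2 times) = 32 + 3 = 35
LB2 = min(M1 times) + sum(M2 times) = 1 + 33 = 34
Lower bound = max(LB1, LB2) = max(35, 34) = 35

35


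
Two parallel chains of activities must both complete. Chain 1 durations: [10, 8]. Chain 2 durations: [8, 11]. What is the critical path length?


Path A total = 10 + 8 = 18
Path B total = 8 + 11 = 19
Critical path = longest path = max(18, 19) = 19

19


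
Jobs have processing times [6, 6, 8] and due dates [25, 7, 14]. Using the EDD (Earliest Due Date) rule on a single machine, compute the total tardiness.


Sort by due date (EDD order): [(6, 7), (8, 14), (6, 25)]
Compute completion times and tardiness:
  Job 1: p=6, d=7, C=6, tardiness=max(0,6-7)=0
  Job 2: p=8, d=14, C=14, tardiness=max(0,14-14)=0
  Job 3: p=6, d=25, C=20, tardiness=max(0,20-25)=0
Total tardiness = 0

0


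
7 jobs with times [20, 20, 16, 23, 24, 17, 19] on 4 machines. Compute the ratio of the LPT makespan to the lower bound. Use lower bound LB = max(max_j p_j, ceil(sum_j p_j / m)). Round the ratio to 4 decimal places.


LPT order: [24, 23, 20, 20, 19, 17, 16]
Machine loads after assignment: [24, 39, 39, 37]
LPT makespan = 39
Lower bound = max(max_job, ceil(total/4)) = max(24, 35) = 35
Ratio = 39 / 35 = 1.1143

1.1143


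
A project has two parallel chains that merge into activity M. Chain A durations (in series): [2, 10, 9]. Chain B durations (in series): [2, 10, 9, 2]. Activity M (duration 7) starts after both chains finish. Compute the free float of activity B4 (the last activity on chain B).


ES(B4) = sum of predecessors on chain B = 21
EF(B4) = ES + duration = 21 + 2 = 23
Successor of B4 is M. ES(M) = max(sum(A), sum(B)) = max(21, 23) = 23
Free float = ES(successor) - EF(current) = 23 - 23 = 0

0


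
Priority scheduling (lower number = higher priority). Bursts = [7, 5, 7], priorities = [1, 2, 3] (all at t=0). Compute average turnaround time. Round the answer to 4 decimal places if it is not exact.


Sort by priority (ascending = highest first):
Order: [(1, 7), (2, 5), (3, 7)]
Completion times:
  Priority 1, burst=7, C=7
  Priority 2, burst=5, C=12
  Priority 3, burst=7, C=19
Average turnaround = 38/3 = 12.6667

12.6667


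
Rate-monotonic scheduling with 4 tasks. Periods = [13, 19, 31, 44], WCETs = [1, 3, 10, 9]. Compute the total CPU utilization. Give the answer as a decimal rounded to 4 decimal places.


Compute individual utilizations (exact fractions):
  Task 1: C/T = 1/13 (approx. 0.0769)
  Task 2: C/T = 3/19 (approx. 0.1579)
  Task 3: C/T = 10/31 (approx. 0.3226)
  Task 4: C/T = 9/44 (approx. 0.2045)
Total utilization U = 1/13 + 3/19 + 10/31 + 9/44 = 256705/336908
Rounded to 4 decimal places: U = 0.7619
RM (Liu & Layland) bound for 4 tasks = 0.756828; compare with U = 256705/336908 (approx. 0.761944)
bound < U <= 1, so the RM sufficient condition is not met (inconclusive; an exact test such as response-time analysis is needed).

0.7619


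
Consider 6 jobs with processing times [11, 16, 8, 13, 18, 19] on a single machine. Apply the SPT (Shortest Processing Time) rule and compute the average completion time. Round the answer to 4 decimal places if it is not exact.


Sort jobs by processing time (SPT order): [8, 11, 13, 16, 18, 19]
Compute completion times sequentially:
  Job 1: processing = 8, completes at 8
  Job 2: processing = 11, completes at 19
  Job 3: processing = 13, completes at 32
  Job 4: processing = 16, completes at 48
  Job 5: processing = 18, completes at 66
  Job 6: processing = 19, completes at 85
Sum of completion times = 258
Average completion time = 258/6 = 43.0

43.0


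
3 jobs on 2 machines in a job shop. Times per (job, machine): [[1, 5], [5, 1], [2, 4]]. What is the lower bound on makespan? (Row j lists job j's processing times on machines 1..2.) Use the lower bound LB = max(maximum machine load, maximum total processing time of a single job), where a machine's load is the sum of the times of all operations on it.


Machine loads:
  Machine 1: 1 + 5 + 2 = 8
  Machine 2: 5 + 1 + 4 = 10
Max machine load = 10
Job totals:
  Job 1: 6
  Job 2: 6
  Job 3: 6
Max job total = 6
Lower bound = max(10, 6) = 10

10


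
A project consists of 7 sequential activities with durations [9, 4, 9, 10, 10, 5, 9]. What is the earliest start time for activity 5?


Activity 5 starts after activities 1 through 4 complete.
Predecessor durations: [9, 4, 9, 10]
ES = 9 + 4 + 9 + 10 = 32

32


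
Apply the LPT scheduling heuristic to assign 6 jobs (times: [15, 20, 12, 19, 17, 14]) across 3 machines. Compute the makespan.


Sort jobs in decreasing order (LPT): [20, 19, 17, 15, 14, 12]
Assign each job to the least loaded machine:
  Machine 1: jobs [20, 12], load = 32
  Machine 2: jobs [19, 14], load = 33
  Machine 3: jobs [17, 15], load = 32
Makespan = max load = 33

33
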